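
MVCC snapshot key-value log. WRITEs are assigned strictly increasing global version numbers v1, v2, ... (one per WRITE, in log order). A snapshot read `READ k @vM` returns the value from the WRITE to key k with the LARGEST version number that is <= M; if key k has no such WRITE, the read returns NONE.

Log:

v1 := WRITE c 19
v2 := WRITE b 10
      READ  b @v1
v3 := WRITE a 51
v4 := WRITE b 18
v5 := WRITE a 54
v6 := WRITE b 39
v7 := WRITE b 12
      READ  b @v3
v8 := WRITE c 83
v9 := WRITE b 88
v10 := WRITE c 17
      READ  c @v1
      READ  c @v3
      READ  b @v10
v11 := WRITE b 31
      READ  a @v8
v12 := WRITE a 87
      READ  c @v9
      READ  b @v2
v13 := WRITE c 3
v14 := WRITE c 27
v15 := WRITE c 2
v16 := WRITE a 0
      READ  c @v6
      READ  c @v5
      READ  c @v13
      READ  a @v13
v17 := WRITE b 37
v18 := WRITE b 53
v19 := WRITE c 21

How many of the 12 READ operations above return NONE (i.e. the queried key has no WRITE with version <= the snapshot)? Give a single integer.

Answer: 1

Derivation:
v1: WRITE c=19  (c history now [(1, 19)])
v2: WRITE b=10  (b history now [(2, 10)])
READ b @v1: history=[(2, 10)] -> no version <= 1 -> NONE
v3: WRITE a=51  (a history now [(3, 51)])
v4: WRITE b=18  (b history now [(2, 10), (4, 18)])
v5: WRITE a=54  (a history now [(3, 51), (5, 54)])
v6: WRITE b=39  (b history now [(2, 10), (4, 18), (6, 39)])
v7: WRITE b=12  (b history now [(2, 10), (4, 18), (6, 39), (7, 12)])
READ b @v3: history=[(2, 10), (4, 18), (6, 39), (7, 12)] -> pick v2 -> 10
v8: WRITE c=83  (c history now [(1, 19), (8, 83)])
v9: WRITE b=88  (b history now [(2, 10), (4, 18), (6, 39), (7, 12), (9, 88)])
v10: WRITE c=17  (c history now [(1, 19), (8, 83), (10, 17)])
READ c @v1: history=[(1, 19), (8, 83), (10, 17)] -> pick v1 -> 19
READ c @v3: history=[(1, 19), (8, 83), (10, 17)] -> pick v1 -> 19
READ b @v10: history=[(2, 10), (4, 18), (6, 39), (7, 12), (9, 88)] -> pick v9 -> 88
v11: WRITE b=31  (b history now [(2, 10), (4, 18), (6, 39), (7, 12), (9, 88), (11, 31)])
READ a @v8: history=[(3, 51), (5, 54)] -> pick v5 -> 54
v12: WRITE a=87  (a history now [(3, 51), (5, 54), (12, 87)])
READ c @v9: history=[(1, 19), (8, 83), (10, 17)] -> pick v8 -> 83
READ b @v2: history=[(2, 10), (4, 18), (6, 39), (7, 12), (9, 88), (11, 31)] -> pick v2 -> 10
v13: WRITE c=3  (c history now [(1, 19), (8, 83), (10, 17), (13, 3)])
v14: WRITE c=27  (c history now [(1, 19), (8, 83), (10, 17), (13, 3), (14, 27)])
v15: WRITE c=2  (c history now [(1, 19), (8, 83), (10, 17), (13, 3), (14, 27), (15, 2)])
v16: WRITE a=0  (a history now [(3, 51), (5, 54), (12, 87), (16, 0)])
READ c @v6: history=[(1, 19), (8, 83), (10, 17), (13, 3), (14, 27), (15, 2)] -> pick v1 -> 19
READ c @v5: history=[(1, 19), (8, 83), (10, 17), (13, 3), (14, 27), (15, 2)] -> pick v1 -> 19
READ c @v13: history=[(1, 19), (8, 83), (10, 17), (13, 3), (14, 27), (15, 2)] -> pick v13 -> 3
READ a @v13: history=[(3, 51), (5, 54), (12, 87), (16, 0)] -> pick v12 -> 87
v17: WRITE b=37  (b history now [(2, 10), (4, 18), (6, 39), (7, 12), (9, 88), (11, 31), (17, 37)])
v18: WRITE b=53  (b history now [(2, 10), (4, 18), (6, 39), (7, 12), (9, 88), (11, 31), (17, 37), (18, 53)])
v19: WRITE c=21  (c history now [(1, 19), (8, 83), (10, 17), (13, 3), (14, 27), (15, 2), (19, 21)])
Read results in order: ['NONE', '10', '19', '19', '88', '54', '83', '10', '19', '19', '3', '87']
NONE count = 1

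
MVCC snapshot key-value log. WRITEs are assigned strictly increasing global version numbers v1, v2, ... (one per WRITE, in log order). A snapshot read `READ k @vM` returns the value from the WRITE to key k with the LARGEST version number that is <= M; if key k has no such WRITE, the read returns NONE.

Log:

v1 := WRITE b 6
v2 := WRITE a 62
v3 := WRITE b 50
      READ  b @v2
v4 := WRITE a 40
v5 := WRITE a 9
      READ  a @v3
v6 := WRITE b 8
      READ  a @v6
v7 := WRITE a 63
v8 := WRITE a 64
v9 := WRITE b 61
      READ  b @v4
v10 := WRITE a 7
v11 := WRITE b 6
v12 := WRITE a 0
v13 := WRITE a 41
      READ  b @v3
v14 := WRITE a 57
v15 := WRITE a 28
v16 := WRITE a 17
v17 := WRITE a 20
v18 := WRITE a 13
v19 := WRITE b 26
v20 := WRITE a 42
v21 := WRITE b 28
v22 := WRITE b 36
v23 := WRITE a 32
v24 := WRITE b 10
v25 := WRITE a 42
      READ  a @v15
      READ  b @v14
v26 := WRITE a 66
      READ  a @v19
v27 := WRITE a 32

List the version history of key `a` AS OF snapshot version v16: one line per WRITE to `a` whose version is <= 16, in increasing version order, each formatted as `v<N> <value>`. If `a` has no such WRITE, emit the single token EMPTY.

Scan writes for key=a with version <= 16:
  v1 WRITE b 6 -> skip
  v2 WRITE a 62 -> keep
  v3 WRITE b 50 -> skip
  v4 WRITE a 40 -> keep
  v5 WRITE a 9 -> keep
  v6 WRITE b 8 -> skip
  v7 WRITE a 63 -> keep
  v8 WRITE a 64 -> keep
  v9 WRITE b 61 -> skip
  v10 WRITE a 7 -> keep
  v11 WRITE b 6 -> skip
  v12 WRITE a 0 -> keep
  v13 WRITE a 41 -> keep
  v14 WRITE a 57 -> keep
  v15 WRITE a 28 -> keep
  v16 WRITE a 17 -> keep
  v17 WRITE a 20 -> drop (> snap)
  v18 WRITE a 13 -> drop (> snap)
  v19 WRITE b 26 -> skip
  v20 WRITE a 42 -> drop (> snap)
  v21 WRITE b 28 -> skip
  v22 WRITE b 36 -> skip
  v23 WRITE a 32 -> drop (> snap)
  v24 WRITE b 10 -> skip
  v25 WRITE a 42 -> drop (> snap)
  v26 WRITE a 66 -> drop (> snap)
  v27 WRITE a 32 -> drop (> snap)
Collected: [(2, 62), (4, 40), (5, 9), (7, 63), (8, 64), (10, 7), (12, 0), (13, 41), (14, 57), (15, 28), (16, 17)]

Answer: v2 62
v4 40
v5 9
v7 63
v8 64
v10 7
v12 0
v13 41
v14 57
v15 28
v16 17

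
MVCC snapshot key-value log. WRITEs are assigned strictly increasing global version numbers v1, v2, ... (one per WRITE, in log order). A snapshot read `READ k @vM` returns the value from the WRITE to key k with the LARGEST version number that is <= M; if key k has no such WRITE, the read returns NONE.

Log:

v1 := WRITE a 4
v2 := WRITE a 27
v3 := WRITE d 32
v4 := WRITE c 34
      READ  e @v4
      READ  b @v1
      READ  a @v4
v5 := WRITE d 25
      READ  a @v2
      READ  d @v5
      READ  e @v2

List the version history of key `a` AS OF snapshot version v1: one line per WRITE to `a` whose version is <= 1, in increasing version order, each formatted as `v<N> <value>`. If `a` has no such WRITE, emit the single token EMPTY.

Answer: v1 4

Derivation:
Scan writes for key=a with version <= 1:
  v1 WRITE a 4 -> keep
  v2 WRITE a 27 -> drop (> snap)
  v3 WRITE d 32 -> skip
  v4 WRITE c 34 -> skip
  v5 WRITE d 25 -> skip
Collected: [(1, 4)]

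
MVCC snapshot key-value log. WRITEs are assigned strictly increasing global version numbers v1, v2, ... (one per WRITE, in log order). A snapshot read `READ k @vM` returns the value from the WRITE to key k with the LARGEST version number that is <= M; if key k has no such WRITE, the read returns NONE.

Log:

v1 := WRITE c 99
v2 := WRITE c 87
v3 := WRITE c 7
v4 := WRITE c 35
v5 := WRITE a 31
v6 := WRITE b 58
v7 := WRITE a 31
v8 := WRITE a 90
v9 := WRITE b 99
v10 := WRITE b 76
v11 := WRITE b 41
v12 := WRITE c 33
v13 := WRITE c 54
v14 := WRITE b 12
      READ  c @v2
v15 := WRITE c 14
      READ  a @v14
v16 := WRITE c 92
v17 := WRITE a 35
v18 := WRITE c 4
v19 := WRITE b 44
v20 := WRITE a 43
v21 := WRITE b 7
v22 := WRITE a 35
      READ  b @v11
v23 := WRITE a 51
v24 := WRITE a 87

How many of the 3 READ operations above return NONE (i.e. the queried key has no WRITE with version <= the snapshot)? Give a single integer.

Answer: 0

Derivation:
v1: WRITE c=99  (c history now [(1, 99)])
v2: WRITE c=87  (c history now [(1, 99), (2, 87)])
v3: WRITE c=7  (c history now [(1, 99), (2, 87), (3, 7)])
v4: WRITE c=35  (c history now [(1, 99), (2, 87), (3, 7), (4, 35)])
v5: WRITE a=31  (a history now [(5, 31)])
v6: WRITE b=58  (b history now [(6, 58)])
v7: WRITE a=31  (a history now [(5, 31), (7, 31)])
v8: WRITE a=90  (a history now [(5, 31), (7, 31), (8, 90)])
v9: WRITE b=99  (b history now [(6, 58), (9, 99)])
v10: WRITE b=76  (b history now [(6, 58), (9, 99), (10, 76)])
v11: WRITE b=41  (b history now [(6, 58), (9, 99), (10, 76), (11, 41)])
v12: WRITE c=33  (c history now [(1, 99), (2, 87), (3, 7), (4, 35), (12, 33)])
v13: WRITE c=54  (c history now [(1, 99), (2, 87), (3, 7), (4, 35), (12, 33), (13, 54)])
v14: WRITE b=12  (b history now [(6, 58), (9, 99), (10, 76), (11, 41), (14, 12)])
READ c @v2: history=[(1, 99), (2, 87), (3, 7), (4, 35), (12, 33), (13, 54)] -> pick v2 -> 87
v15: WRITE c=14  (c history now [(1, 99), (2, 87), (3, 7), (4, 35), (12, 33), (13, 54), (15, 14)])
READ a @v14: history=[(5, 31), (7, 31), (8, 90)] -> pick v8 -> 90
v16: WRITE c=92  (c history now [(1, 99), (2, 87), (3, 7), (4, 35), (12, 33), (13, 54), (15, 14), (16, 92)])
v17: WRITE a=35  (a history now [(5, 31), (7, 31), (8, 90), (17, 35)])
v18: WRITE c=4  (c history now [(1, 99), (2, 87), (3, 7), (4, 35), (12, 33), (13, 54), (15, 14), (16, 92), (18, 4)])
v19: WRITE b=44  (b history now [(6, 58), (9, 99), (10, 76), (11, 41), (14, 12), (19, 44)])
v20: WRITE a=43  (a history now [(5, 31), (7, 31), (8, 90), (17, 35), (20, 43)])
v21: WRITE b=7  (b history now [(6, 58), (9, 99), (10, 76), (11, 41), (14, 12), (19, 44), (21, 7)])
v22: WRITE a=35  (a history now [(5, 31), (7, 31), (8, 90), (17, 35), (20, 43), (22, 35)])
READ b @v11: history=[(6, 58), (9, 99), (10, 76), (11, 41), (14, 12), (19, 44), (21, 7)] -> pick v11 -> 41
v23: WRITE a=51  (a history now [(5, 31), (7, 31), (8, 90), (17, 35), (20, 43), (22, 35), (23, 51)])
v24: WRITE a=87  (a history now [(5, 31), (7, 31), (8, 90), (17, 35), (20, 43), (22, 35), (23, 51), (24, 87)])
Read results in order: ['87', '90', '41']
NONE count = 0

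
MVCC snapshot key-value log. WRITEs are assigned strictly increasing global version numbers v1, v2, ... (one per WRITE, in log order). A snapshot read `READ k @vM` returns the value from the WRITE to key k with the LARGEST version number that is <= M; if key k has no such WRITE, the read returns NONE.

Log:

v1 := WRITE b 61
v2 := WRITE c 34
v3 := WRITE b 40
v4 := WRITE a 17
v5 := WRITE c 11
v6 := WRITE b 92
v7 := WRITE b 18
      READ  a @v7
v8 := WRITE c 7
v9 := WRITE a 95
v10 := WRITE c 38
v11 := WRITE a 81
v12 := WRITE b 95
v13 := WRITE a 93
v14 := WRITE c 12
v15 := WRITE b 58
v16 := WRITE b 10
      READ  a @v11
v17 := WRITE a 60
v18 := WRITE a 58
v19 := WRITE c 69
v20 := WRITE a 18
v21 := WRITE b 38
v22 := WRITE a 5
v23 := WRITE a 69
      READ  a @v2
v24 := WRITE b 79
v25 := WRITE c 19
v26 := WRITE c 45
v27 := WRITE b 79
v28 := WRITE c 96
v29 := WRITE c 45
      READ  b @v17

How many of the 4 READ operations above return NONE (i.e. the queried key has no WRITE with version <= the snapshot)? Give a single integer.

Answer: 1

Derivation:
v1: WRITE b=61  (b history now [(1, 61)])
v2: WRITE c=34  (c history now [(2, 34)])
v3: WRITE b=40  (b history now [(1, 61), (3, 40)])
v4: WRITE a=17  (a history now [(4, 17)])
v5: WRITE c=11  (c history now [(2, 34), (5, 11)])
v6: WRITE b=92  (b history now [(1, 61), (3, 40), (6, 92)])
v7: WRITE b=18  (b history now [(1, 61), (3, 40), (6, 92), (7, 18)])
READ a @v7: history=[(4, 17)] -> pick v4 -> 17
v8: WRITE c=7  (c history now [(2, 34), (5, 11), (8, 7)])
v9: WRITE a=95  (a history now [(4, 17), (9, 95)])
v10: WRITE c=38  (c history now [(2, 34), (5, 11), (8, 7), (10, 38)])
v11: WRITE a=81  (a history now [(4, 17), (9, 95), (11, 81)])
v12: WRITE b=95  (b history now [(1, 61), (3, 40), (6, 92), (7, 18), (12, 95)])
v13: WRITE a=93  (a history now [(4, 17), (9, 95), (11, 81), (13, 93)])
v14: WRITE c=12  (c history now [(2, 34), (5, 11), (8, 7), (10, 38), (14, 12)])
v15: WRITE b=58  (b history now [(1, 61), (3, 40), (6, 92), (7, 18), (12, 95), (15, 58)])
v16: WRITE b=10  (b history now [(1, 61), (3, 40), (6, 92), (7, 18), (12, 95), (15, 58), (16, 10)])
READ a @v11: history=[(4, 17), (9, 95), (11, 81), (13, 93)] -> pick v11 -> 81
v17: WRITE a=60  (a history now [(4, 17), (9, 95), (11, 81), (13, 93), (17, 60)])
v18: WRITE a=58  (a history now [(4, 17), (9, 95), (11, 81), (13, 93), (17, 60), (18, 58)])
v19: WRITE c=69  (c history now [(2, 34), (5, 11), (8, 7), (10, 38), (14, 12), (19, 69)])
v20: WRITE a=18  (a history now [(4, 17), (9, 95), (11, 81), (13, 93), (17, 60), (18, 58), (20, 18)])
v21: WRITE b=38  (b history now [(1, 61), (3, 40), (6, 92), (7, 18), (12, 95), (15, 58), (16, 10), (21, 38)])
v22: WRITE a=5  (a history now [(4, 17), (9, 95), (11, 81), (13, 93), (17, 60), (18, 58), (20, 18), (22, 5)])
v23: WRITE a=69  (a history now [(4, 17), (9, 95), (11, 81), (13, 93), (17, 60), (18, 58), (20, 18), (22, 5), (23, 69)])
READ a @v2: history=[(4, 17), (9, 95), (11, 81), (13, 93), (17, 60), (18, 58), (20, 18), (22, 5), (23, 69)] -> no version <= 2 -> NONE
v24: WRITE b=79  (b history now [(1, 61), (3, 40), (6, 92), (7, 18), (12, 95), (15, 58), (16, 10), (21, 38), (24, 79)])
v25: WRITE c=19  (c history now [(2, 34), (5, 11), (8, 7), (10, 38), (14, 12), (19, 69), (25, 19)])
v26: WRITE c=45  (c history now [(2, 34), (5, 11), (8, 7), (10, 38), (14, 12), (19, 69), (25, 19), (26, 45)])
v27: WRITE b=79  (b history now [(1, 61), (3, 40), (6, 92), (7, 18), (12, 95), (15, 58), (16, 10), (21, 38), (24, 79), (27, 79)])
v28: WRITE c=96  (c history now [(2, 34), (5, 11), (8, 7), (10, 38), (14, 12), (19, 69), (25, 19), (26, 45), (28, 96)])
v29: WRITE c=45  (c history now [(2, 34), (5, 11), (8, 7), (10, 38), (14, 12), (19, 69), (25, 19), (26, 45), (28, 96), (29, 45)])
READ b @v17: history=[(1, 61), (3, 40), (6, 92), (7, 18), (12, 95), (15, 58), (16, 10), (21, 38), (24, 79), (27, 79)] -> pick v16 -> 10
Read results in order: ['17', '81', 'NONE', '10']
NONE count = 1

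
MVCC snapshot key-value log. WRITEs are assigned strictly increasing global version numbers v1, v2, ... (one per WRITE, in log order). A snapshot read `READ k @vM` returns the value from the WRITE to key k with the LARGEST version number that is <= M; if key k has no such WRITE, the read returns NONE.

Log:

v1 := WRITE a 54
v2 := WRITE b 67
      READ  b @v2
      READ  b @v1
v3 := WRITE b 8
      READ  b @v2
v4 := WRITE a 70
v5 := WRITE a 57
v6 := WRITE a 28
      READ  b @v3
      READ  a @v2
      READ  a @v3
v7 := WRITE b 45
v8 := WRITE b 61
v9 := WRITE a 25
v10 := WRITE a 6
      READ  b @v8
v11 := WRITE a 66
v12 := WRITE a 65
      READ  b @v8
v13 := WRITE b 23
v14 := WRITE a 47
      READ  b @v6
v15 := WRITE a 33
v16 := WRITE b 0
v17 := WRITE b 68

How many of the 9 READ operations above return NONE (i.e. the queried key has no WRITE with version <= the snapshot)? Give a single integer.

v1: WRITE a=54  (a history now [(1, 54)])
v2: WRITE b=67  (b history now [(2, 67)])
READ b @v2: history=[(2, 67)] -> pick v2 -> 67
READ b @v1: history=[(2, 67)] -> no version <= 1 -> NONE
v3: WRITE b=8  (b history now [(2, 67), (3, 8)])
READ b @v2: history=[(2, 67), (3, 8)] -> pick v2 -> 67
v4: WRITE a=70  (a history now [(1, 54), (4, 70)])
v5: WRITE a=57  (a history now [(1, 54), (4, 70), (5, 57)])
v6: WRITE a=28  (a history now [(1, 54), (4, 70), (5, 57), (6, 28)])
READ b @v3: history=[(2, 67), (3, 8)] -> pick v3 -> 8
READ a @v2: history=[(1, 54), (4, 70), (5, 57), (6, 28)] -> pick v1 -> 54
READ a @v3: history=[(1, 54), (4, 70), (5, 57), (6, 28)] -> pick v1 -> 54
v7: WRITE b=45  (b history now [(2, 67), (3, 8), (7, 45)])
v8: WRITE b=61  (b history now [(2, 67), (3, 8), (7, 45), (8, 61)])
v9: WRITE a=25  (a history now [(1, 54), (4, 70), (5, 57), (6, 28), (9, 25)])
v10: WRITE a=6  (a history now [(1, 54), (4, 70), (5, 57), (6, 28), (9, 25), (10, 6)])
READ b @v8: history=[(2, 67), (3, 8), (7, 45), (8, 61)] -> pick v8 -> 61
v11: WRITE a=66  (a history now [(1, 54), (4, 70), (5, 57), (6, 28), (9, 25), (10, 6), (11, 66)])
v12: WRITE a=65  (a history now [(1, 54), (4, 70), (5, 57), (6, 28), (9, 25), (10, 6), (11, 66), (12, 65)])
READ b @v8: history=[(2, 67), (3, 8), (7, 45), (8, 61)] -> pick v8 -> 61
v13: WRITE b=23  (b history now [(2, 67), (3, 8), (7, 45), (8, 61), (13, 23)])
v14: WRITE a=47  (a history now [(1, 54), (4, 70), (5, 57), (6, 28), (9, 25), (10, 6), (11, 66), (12, 65), (14, 47)])
READ b @v6: history=[(2, 67), (3, 8), (7, 45), (8, 61), (13, 23)] -> pick v3 -> 8
v15: WRITE a=33  (a history now [(1, 54), (4, 70), (5, 57), (6, 28), (9, 25), (10, 6), (11, 66), (12, 65), (14, 47), (15, 33)])
v16: WRITE b=0  (b history now [(2, 67), (3, 8), (7, 45), (8, 61), (13, 23), (16, 0)])
v17: WRITE b=68  (b history now [(2, 67), (3, 8), (7, 45), (8, 61), (13, 23), (16, 0), (17, 68)])
Read results in order: ['67', 'NONE', '67', '8', '54', '54', '61', '61', '8']
NONE count = 1

Answer: 1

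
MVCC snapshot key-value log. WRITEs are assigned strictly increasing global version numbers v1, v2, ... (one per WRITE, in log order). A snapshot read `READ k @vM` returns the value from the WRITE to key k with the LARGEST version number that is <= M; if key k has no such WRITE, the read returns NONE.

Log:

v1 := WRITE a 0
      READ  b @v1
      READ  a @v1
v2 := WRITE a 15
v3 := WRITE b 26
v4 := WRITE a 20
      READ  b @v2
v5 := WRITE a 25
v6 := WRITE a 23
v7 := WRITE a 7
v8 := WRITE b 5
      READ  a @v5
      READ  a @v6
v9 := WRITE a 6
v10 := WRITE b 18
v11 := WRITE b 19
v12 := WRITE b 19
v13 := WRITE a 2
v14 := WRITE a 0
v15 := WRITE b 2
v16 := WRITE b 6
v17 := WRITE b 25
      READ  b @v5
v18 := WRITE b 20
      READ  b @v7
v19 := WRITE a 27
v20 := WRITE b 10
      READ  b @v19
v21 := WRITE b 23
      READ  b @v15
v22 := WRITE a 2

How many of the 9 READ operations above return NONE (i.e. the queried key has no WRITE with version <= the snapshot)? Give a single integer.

v1: WRITE a=0  (a history now [(1, 0)])
READ b @v1: history=[] -> no version <= 1 -> NONE
READ a @v1: history=[(1, 0)] -> pick v1 -> 0
v2: WRITE a=15  (a history now [(1, 0), (2, 15)])
v3: WRITE b=26  (b history now [(3, 26)])
v4: WRITE a=20  (a history now [(1, 0), (2, 15), (4, 20)])
READ b @v2: history=[(3, 26)] -> no version <= 2 -> NONE
v5: WRITE a=25  (a history now [(1, 0), (2, 15), (4, 20), (5, 25)])
v6: WRITE a=23  (a history now [(1, 0), (2, 15), (4, 20), (5, 25), (6, 23)])
v7: WRITE a=7  (a history now [(1, 0), (2, 15), (4, 20), (5, 25), (6, 23), (7, 7)])
v8: WRITE b=5  (b history now [(3, 26), (8, 5)])
READ a @v5: history=[(1, 0), (2, 15), (4, 20), (5, 25), (6, 23), (7, 7)] -> pick v5 -> 25
READ a @v6: history=[(1, 0), (2, 15), (4, 20), (5, 25), (6, 23), (7, 7)] -> pick v6 -> 23
v9: WRITE a=6  (a history now [(1, 0), (2, 15), (4, 20), (5, 25), (6, 23), (7, 7), (9, 6)])
v10: WRITE b=18  (b history now [(3, 26), (8, 5), (10, 18)])
v11: WRITE b=19  (b history now [(3, 26), (8, 5), (10, 18), (11, 19)])
v12: WRITE b=19  (b history now [(3, 26), (8, 5), (10, 18), (11, 19), (12, 19)])
v13: WRITE a=2  (a history now [(1, 0), (2, 15), (4, 20), (5, 25), (6, 23), (7, 7), (9, 6), (13, 2)])
v14: WRITE a=0  (a history now [(1, 0), (2, 15), (4, 20), (5, 25), (6, 23), (7, 7), (9, 6), (13, 2), (14, 0)])
v15: WRITE b=2  (b history now [(3, 26), (8, 5), (10, 18), (11, 19), (12, 19), (15, 2)])
v16: WRITE b=6  (b history now [(3, 26), (8, 5), (10, 18), (11, 19), (12, 19), (15, 2), (16, 6)])
v17: WRITE b=25  (b history now [(3, 26), (8, 5), (10, 18), (11, 19), (12, 19), (15, 2), (16, 6), (17, 25)])
READ b @v5: history=[(3, 26), (8, 5), (10, 18), (11, 19), (12, 19), (15, 2), (16, 6), (17, 25)] -> pick v3 -> 26
v18: WRITE b=20  (b history now [(3, 26), (8, 5), (10, 18), (11, 19), (12, 19), (15, 2), (16, 6), (17, 25), (18, 20)])
READ b @v7: history=[(3, 26), (8, 5), (10, 18), (11, 19), (12, 19), (15, 2), (16, 6), (17, 25), (18, 20)] -> pick v3 -> 26
v19: WRITE a=27  (a history now [(1, 0), (2, 15), (4, 20), (5, 25), (6, 23), (7, 7), (9, 6), (13, 2), (14, 0), (19, 27)])
v20: WRITE b=10  (b history now [(3, 26), (8, 5), (10, 18), (11, 19), (12, 19), (15, 2), (16, 6), (17, 25), (18, 20), (20, 10)])
READ b @v19: history=[(3, 26), (8, 5), (10, 18), (11, 19), (12, 19), (15, 2), (16, 6), (17, 25), (18, 20), (20, 10)] -> pick v18 -> 20
v21: WRITE b=23  (b history now [(3, 26), (8, 5), (10, 18), (11, 19), (12, 19), (15, 2), (16, 6), (17, 25), (18, 20), (20, 10), (21, 23)])
READ b @v15: history=[(3, 26), (8, 5), (10, 18), (11, 19), (12, 19), (15, 2), (16, 6), (17, 25), (18, 20), (20, 10), (21, 23)] -> pick v15 -> 2
v22: WRITE a=2  (a history now [(1, 0), (2, 15), (4, 20), (5, 25), (6, 23), (7, 7), (9, 6), (13, 2), (14, 0), (19, 27), (22, 2)])
Read results in order: ['NONE', '0', 'NONE', '25', '23', '26', '26', '20', '2']
NONE count = 2

Answer: 2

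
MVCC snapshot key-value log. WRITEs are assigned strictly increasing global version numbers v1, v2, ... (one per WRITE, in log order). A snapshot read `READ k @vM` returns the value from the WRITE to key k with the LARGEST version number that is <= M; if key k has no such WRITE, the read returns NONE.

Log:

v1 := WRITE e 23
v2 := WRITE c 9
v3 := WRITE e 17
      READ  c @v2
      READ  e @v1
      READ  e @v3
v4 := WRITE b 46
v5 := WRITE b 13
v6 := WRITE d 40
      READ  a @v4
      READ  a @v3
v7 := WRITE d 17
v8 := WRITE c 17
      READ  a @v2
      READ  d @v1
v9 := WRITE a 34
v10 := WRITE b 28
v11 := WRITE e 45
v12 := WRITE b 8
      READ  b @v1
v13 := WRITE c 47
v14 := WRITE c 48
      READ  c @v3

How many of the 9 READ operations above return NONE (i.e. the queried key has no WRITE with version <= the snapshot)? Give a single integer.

Answer: 5

Derivation:
v1: WRITE e=23  (e history now [(1, 23)])
v2: WRITE c=9  (c history now [(2, 9)])
v3: WRITE e=17  (e history now [(1, 23), (3, 17)])
READ c @v2: history=[(2, 9)] -> pick v2 -> 9
READ e @v1: history=[(1, 23), (3, 17)] -> pick v1 -> 23
READ e @v3: history=[(1, 23), (3, 17)] -> pick v3 -> 17
v4: WRITE b=46  (b history now [(4, 46)])
v5: WRITE b=13  (b history now [(4, 46), (5, 13)])
v6: WRITE d=40  (d history now [(6, 40)])
READ a @v4: history=[] -> no version <= 4 -> NONE
READ a @v3: history=[] -> no version <= 3 -> NONE
v7: WRITE d=17  (d history now [(6, 40), (7, 17)])
v8: WRITE c=17  (c history now [(2, 9), (8, 17)])
READ a @v2: history=[] -> no version <= 2 -> NONE
READ d @v1: history=[(6, 40), (7, 17)] -> no version <= 1 -> NONE
v9: WRITE a=34  (a history now [(9, 34)])
v10: WRITE b=28  (b history now [(4, 46), (5, 13), (10, 28)])
v11: WRITE e=45  (e history now [(1, 23), (3, 17), (11, 45)])
v12: WRITE b=8  (b history now [(4, 46), (5, 13), (10, 28), (12, 8)])
READ b @v1: history=[(4, 46), (5, 13), (10, 28), (12, 8)] -> no version <= 1 -> NONE
v13: WRITE c=47  (c history now [(2, 9), (8, 17), (13, 47)])
v14: WRITE c=48  (c history now [(2, 9), (8, 17), (13, 47), (14, 48)])
READ c @v3: history=[(2, 9), (8, 17), (13, 47), (14, 48)] -> pick v2 -> 9
Read results in order: ['9', '23', '17', 'NONE', 'NONE', 'NONE', 'NONE', 'NONE', '9']
NONE count = 5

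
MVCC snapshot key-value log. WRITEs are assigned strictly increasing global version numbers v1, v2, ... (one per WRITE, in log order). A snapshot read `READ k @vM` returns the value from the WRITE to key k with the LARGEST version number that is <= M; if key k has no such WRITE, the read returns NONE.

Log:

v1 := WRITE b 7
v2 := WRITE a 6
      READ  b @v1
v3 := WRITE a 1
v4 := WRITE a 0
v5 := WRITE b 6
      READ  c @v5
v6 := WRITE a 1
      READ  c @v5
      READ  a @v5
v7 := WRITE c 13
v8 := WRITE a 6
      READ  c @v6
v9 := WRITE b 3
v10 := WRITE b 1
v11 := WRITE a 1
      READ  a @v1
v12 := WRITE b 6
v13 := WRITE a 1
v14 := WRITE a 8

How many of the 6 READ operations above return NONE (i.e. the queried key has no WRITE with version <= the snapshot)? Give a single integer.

Answer: 4

Derivation:
v1: WRITE b=7  (b history now [(1, 7)])
v2: WRITE a=6  (a history now [(2, 6)])
READ b @v1: history=[(1, 7)] -> pick v1 -> 7
v3: WRITE a=1  (a history now [(2, 6), (3, 1)])
v4: WRITE a=0  (a history now [(2, 6), (3, 1), (4, 0)])
v5: WRITE b=6  (b history now [(1, 7), (5, 6)])
READ c @v5: history=[] -> no version <= 5 -> NONE
v6: WRITE a=1  (a history now [(2, 6), (3, 1), (4, 0), (6, 1)])
READ c @v5: history=[] -> no version <= 5 -> NONE
READ a @v5: history=[(2, 6), (3, 1), (4, 0), (6, 1)] -> pick v4 -> 0
v7: WRITE c=13  (c history now [(7, 13)])
v8: WRITE a=6  (a history now [(2, 6), (3, 1), (4, 0), (6, 1), (8, 6)])
READ c @v6: history=[(7, 13)] -> no version <= 6 -> NONE
v9: WRITE b=3  (b history now [(1, 7), (5, 6), (9, 3)])
v10: WRITE b=1  (b history now [(1, 7), (5, 6), (9, 3), (10, 1)])
v11: WRITE a=1  (a history now [(2, 6), (3, 1), (4, 0), (6, 1), (8, 6), (11, 1)])
READ a @v1: history=[(2, 6), (3, 1), (4, 0), (6, 1), (8, 6), (11, 1)] -> no version <= 1 -> NONE
v12: WRITE b=6  (b history now [(1, 7), (5, 6), (9, 3), (10, 1), (12, 6)])
v13: WRITE a=1  (a history now [(2, 6), (3, 1), (4, 0), (6, 1), (8, 6), (11, 1), (13, 1)])
v14: WRITE a=8  (a history now [(2, 6), (3, 1), (4, 0), (6, 1), (8, 6), (11, 1), (13, 1), (14, 8)])
Read results in order: ['7', 'NONE', 'NONE', '0', 'NONE', 'NONE']
NONE count = 4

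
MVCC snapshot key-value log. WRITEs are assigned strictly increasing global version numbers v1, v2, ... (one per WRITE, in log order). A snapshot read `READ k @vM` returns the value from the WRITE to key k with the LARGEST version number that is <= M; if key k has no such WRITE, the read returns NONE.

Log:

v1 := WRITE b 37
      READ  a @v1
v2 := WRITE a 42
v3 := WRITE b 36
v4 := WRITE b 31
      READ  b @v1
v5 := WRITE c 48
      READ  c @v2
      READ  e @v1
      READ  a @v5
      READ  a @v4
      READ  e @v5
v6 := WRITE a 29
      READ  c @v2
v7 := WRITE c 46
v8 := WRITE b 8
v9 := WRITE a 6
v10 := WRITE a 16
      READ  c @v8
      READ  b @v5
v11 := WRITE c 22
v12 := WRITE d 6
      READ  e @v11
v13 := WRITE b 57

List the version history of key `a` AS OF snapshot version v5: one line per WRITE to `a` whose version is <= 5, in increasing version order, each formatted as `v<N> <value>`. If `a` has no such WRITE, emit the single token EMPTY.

Answer: v2 42

Derivation:
Scan writes for key=a with version <= 5:
  v1 WRITE b 37 -> skip
  v2 WRITE a 42 -> keep
  v3 WRITE b 36 -> skip
  v4 WRITE b 31 -> skip
  v5 WRITE c 48 -> skip
  v6 WRITE a 29 -> drop (> snap)
  v7 WRITE c 46 -> skip
  v8 WRITE b 8 -> skip
  v9 WRITE a 6 -> drop (> snap)
  v10 WRITE a 16 -> drop (> snap)
  v11 WRITE c 22 -> skip
  v12 WRITE d 6 -> skip
  v13 WRITE b 57 -> skip
Collected: [(2, 42)]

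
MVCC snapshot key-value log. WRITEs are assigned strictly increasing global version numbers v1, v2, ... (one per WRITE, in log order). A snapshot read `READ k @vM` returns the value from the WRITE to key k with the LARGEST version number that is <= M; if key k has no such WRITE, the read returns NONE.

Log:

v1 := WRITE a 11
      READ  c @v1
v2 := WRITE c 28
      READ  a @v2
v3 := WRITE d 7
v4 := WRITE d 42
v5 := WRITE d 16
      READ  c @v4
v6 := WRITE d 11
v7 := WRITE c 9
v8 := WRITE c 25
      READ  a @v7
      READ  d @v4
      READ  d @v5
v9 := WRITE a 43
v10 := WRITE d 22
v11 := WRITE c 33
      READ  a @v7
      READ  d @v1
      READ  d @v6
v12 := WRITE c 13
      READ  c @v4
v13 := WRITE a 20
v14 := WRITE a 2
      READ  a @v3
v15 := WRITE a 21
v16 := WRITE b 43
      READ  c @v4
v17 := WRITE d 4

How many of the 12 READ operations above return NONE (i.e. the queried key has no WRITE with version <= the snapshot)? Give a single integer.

v1: WRITE a=11  (a history now [(1, 11)])
READ c @v1: history=[] -> no version <= 1 -> NONE
v2: WRITE c=28  (c history now [(2, 28)])
READ a @v2: history=[(1, 11)] -> pick v1 -> 11
v3: WRITE d=7  (d history now [(3, 7)])
v4: WRITE d=42  (d history now [(3, 7), (4, 42)])
v5: WRITE d=16  (d history now [(3, 7), (4, 42), (5, 16)])
READ c @v4: history=[(2, 28)] -> pick v2 -> 28
v6: WRITE d=11  (d history now [(3, 7), (4, 42), (5, 16), (6, 11)])
v7: WRITE c=9  (c history now [(2, 28), (7, 9)])
v8: WRITE c=25  (c history now [(2, 28), (7, 9), (8, 25)])
READ a @v7: history=[(1, 11)] -> pick v1 -> 11
READ d @v4: history=[(3, 7), (4, 42), (5, 16), (6, 11)] -> pick v4 -> 42
READ d @v5: history=[(3, 7), (4, 42), (5, 16), (6, 11)] -> pick v5 -> 16
v9: WRITE a=43  (a history now [(1, 11), (9, 43)])
v10: WRITE d=22  (d history now [(3, 7), (4, 42), (5, 16), (6, 11), (10, 22)])
v11: WRITE c=33  (c history now [(2, 28), (7, 9), (8, 25), (11, 33)])
READ a @v7: history=[(1, 11), (9, 43)] -> pick v1 -> 11
READ d @v1: history=[(3, 7), (4, 42), (5, 16), (6, 11), (10, 22)] -> no version <= 1 -> NONE
READ d @v6: history=[(3, 7), (4, 42), (5, 16), (6, 11), (10, 22)] -> pick v6 -> 11
v12: WRITE c=13  (c history now [(2, 28), (7, 9), (8, 25), (11, 33), (12, 13)])
READ c @v4: history=[(2, 28), (7, 9), (8, 25), (11, 33), (12, 13)] -> pick v2 -> 28
v13: WRITE a=20  (a history now [(1, 11), (9, 43), (13, 20)])
v14: WRITE a=2  (a history now [(1, 11), (9, 43), (13, 20), (14, 2)])
READ a @v3: history=[(1, 11), (9, 43), (13, 20), (14, 2)] -> pick v1 -> 11
v15: WRITE a=21  (a history now [(1, 11), (9, 43), (13, 20), (14, 2), (15, 21)])
v16: WRITE b=43  (b history now [(16, 43)])
READ c @v4: history=[(2, 28), (7, 9), (8, 25), (11, 33), (12, 13)] -> pick v2 -> 28
v17: WRITE d=4  (d history now [(3, 7), (4, 42), (5, 16), (6, 11), (10, 22), (17, 4)])
Read results in order: ['NONE', '11', '28', '11', '42', '16', '11', 'NONE', '11', '28', '11', '28']
NONE count = 2

Answer: 2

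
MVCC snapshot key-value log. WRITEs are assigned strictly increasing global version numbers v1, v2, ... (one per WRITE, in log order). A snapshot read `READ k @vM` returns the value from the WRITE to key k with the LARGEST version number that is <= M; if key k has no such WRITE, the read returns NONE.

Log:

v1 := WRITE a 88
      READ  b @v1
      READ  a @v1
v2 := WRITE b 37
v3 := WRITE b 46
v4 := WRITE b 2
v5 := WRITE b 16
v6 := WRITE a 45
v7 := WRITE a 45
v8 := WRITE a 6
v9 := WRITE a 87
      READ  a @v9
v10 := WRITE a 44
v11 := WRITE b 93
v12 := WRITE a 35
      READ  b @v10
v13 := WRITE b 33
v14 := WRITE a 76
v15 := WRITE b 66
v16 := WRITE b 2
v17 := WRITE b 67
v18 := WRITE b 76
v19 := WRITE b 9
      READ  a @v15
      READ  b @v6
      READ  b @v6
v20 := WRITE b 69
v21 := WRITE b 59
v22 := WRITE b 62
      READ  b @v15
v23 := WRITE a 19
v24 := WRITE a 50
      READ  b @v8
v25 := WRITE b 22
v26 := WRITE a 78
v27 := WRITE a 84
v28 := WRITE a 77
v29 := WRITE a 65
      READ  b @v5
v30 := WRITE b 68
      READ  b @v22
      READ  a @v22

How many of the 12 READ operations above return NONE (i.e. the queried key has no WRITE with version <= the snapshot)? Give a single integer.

Answer: 1

Derivation:
v1: WRITE a=88  (a history now [(1, 88)])
READ b @v1: history=[] -> no version <= 1 -> NONE
READ a @v1: history=[(1, 88)] -> pick v1 -> 88
v2: WRITE b=37  (b history now [(2, 37)])
v3: WRITE b=46  (b history now [(2, 37), (3, 46)])
v4: WRITE b=2  (b history now [(2, 37), (3, 46), (4, 2)])
v5: WRITE b=16  (b history now [(2, 37), (3, 46), (4, 2), (5, 16)])
v6: WRITE a=45  (a history now [(1, 88), (6, 45)])
v7: WRITE a=45  (a history now [(1, 88), (6, 45), (7, 45)])
v8: WRITE a=6  (a history now [(1, 88), (6, 45), (7, 45), (8, 6)])
v9: WRITE a=87  (a history now [(1, 88), (6, 45), (7, 45), (8, 6), (9, 87)])
READ a @v9: history=[(1, 88), (6, 45), (7, 45), (8, 6), (9, 87)] -> pick v9 -> 87
v10: WRITE a=44  (a history now [(1, 88), (6, 45), (7, 45), (8, 6), (9, 87), (10, 44)])
v11: WRITE b=93  (b history now [(2, 37), (3, 46), (4, 2), (5, 16), (11, 93)])
v12: WRITE a=35  (a history now [(1, 88), (6, 45), (7, 45), (8, 6), (9, 87), (10, 44), (12, 35)])
READ b @v10: history=[(2, 37), (3, 46), (4, 2), (5, 16), (11, 93)] -> pick v5 -> 16
v13: WRITE b=33  (b history now [(2, 37), (3, 46), (4, 2), (5, 16), (11, 93), (13, 33)])
v14: WRITE a=76  (a history now [(1, 88), (6, 45), (7, 45), (8, 6), (9, 87), (10, 44), (12, 35), (14, 76)])
v15: WRITE b=66  (b history now [(2, 37), (3, 46), (4, 2), (5, 16), (11, 93), (13, 33), (15, 66)])
v16: WRITE b=2  (b history now [(2, 37), (3, 46), (4, 2), (5, 16), (11, 93), (13, 33), (15, 66), (16, 2)])
v17: WRITE b=67  (b history now [(2, 37), (3, 46), (4, 2), (5, 16), (11, 93), (13, 33), (15, 66), (16, 2), (17, 67)])
v18: WRITE b=76  (b history now [(2, 37), (3, 46), (4, 2), (5, 16), (11, 93), (13, 33), (15, 66), (16, 2), (17, 67), (18, 76)])
v19: WRITE b=9  (b history now [(2, 37), (3, 46), (4, 2), (5, 16), (11, 93), (13, 33), (15, 66), (16, 2), (17, 67), (18, 76), (19, 9)])
READ a @v15: history=[(1, 88), (6, 45), (7, 45), (8, 6), (9, 87), (10, 44), (12, 35), (14, 76)] -> pick v14 -> 76
READ b @v6: history=[(2, 37), (3, 46), (4, 2), (5, 16), (11, 93), (13, 33), (15, 66), (16, 2), (17, 67), (18, 76), (19, 9)] -> pick v5 -> 16
READ b @v6: history=[(2, 37), (3, 46), (4, 2), (5, 16), (11, 93), (13, 33), (15, 66), (16, 2), (17, 67), (18, 76), (19, 9)] -> pick v5 -> 16
v20: WRITE b=69  (b history now [(2, 37), (3, 46), (4, 2), (5, 16), (11, 93), (13, 33), (15, 66), (16, 2), (17, 67), (18, 76), (19, 9), (20, 69)])
v21: WRITE b=59  (b history now [(2, 37), (3, 46), (4, 2), (5, 16), (11, 93), (13, 33), (15, 66), (16, 2), (17, 67), (18, 76), (19, 9), (20, 69), (21, 59)])
v22: WRITE b=62  (b history now [(2, 37), (3, 46), (4, 2), (5, 16), (11, 93), (13, 33), (15, 66), (16, 2), (17, 67), (18, 76), (19, 9), (20, 69), (21, 59), (22, 62)])
READ b @v15: history=[(2, 37), (3, 46), (4, 2), (5, 16), (11, 93), (13, 33), (15, 66), (16, 2), (17, 67), (18, 76), (19, 9), (20, 69), (21, 59), (22, 62)] -> pick v15 -> 66
v23: WRITE a=19  (a history now [(1, 88), (6, 45), (7, 45), (8, 6), (9, 87), (10, 44), (12, 35), (14, 76), (23, 19)])
v24: WRITE a=50  (a history now [(1, 88), (6, 45), (7, 45), (8, 6), (9, 87), (10, 44), (12, 35), (14, 76), (23, 19), (24, 50)])
READ b @v8: history=[(2, 37), (3, 46), (4, 2), (5, 16), (11, 93), (13, 33), (15, 66), (16, 2), (17, 67), (18, 76), (19, 9), (20, 69), (21, 59), (22, 62)] -> pick v5 -> 16
v25: WRITE b=22  (b history now [(2, 37), (3, 46), (4, 2), (5, 16), (11, 93), (13, 33), (15, 66), (16, 2), (17, 67), (18, 76), (19, 9), (20, 69), (21, 59), (22, 62), (25, 22)])
v26: WRITE a=78  (a history now [(1, 88), (6, 45), (7, 45), (8, 6), (9, 87), (10, 44), (12, 35), (14, 76), (23, 19), (24, 50), (26, 78)])
v27: WRITE a=84  (a history now [(1, 88), (6, 45), (7, 45), (8, 6), (9, 87), (10, 44), (12, 35), (14, 76), (23, 19), (24, 50), (26, 78), (27, 84)])
v28: WRITE a=77  (a history now [(1, 88), (6, 45), (7, 45), (8, 6), (9, 87), (10, 44), (12, 35), (14, 76), (23, 19), (24, 50), (26, 78), (27, 84), (28, 77)])
v29: WRITE a=65  (a history now [(1, 88), (6, 45), (7, 45), (8, 6), (9, 87), (10, 44), (12, 35), (14, 76), (23, 19), (24, 50), (26, 78), (27, 84), (28, 77), (29, 65)])
READ b @v5: history=[(2, 37), (3, 46), (4, 2), (5, 16), (11, 93), (13, 33), (15, 66), (16, 2), (17, 67), (18, 76), (19, 9), (20, 69), (21, 59), (22, 62), (25, 22)] -> pick v5 -> 16
v30: WRITE b=68  (b history now [(2, 37), (3, 46), (4, 2), (5, 16), (11, 93), (13, 33), (15, 66), (16, 2), (17, 67), (18, 76), (19, 9), (20, 69), (21, 59), (22, 62), (25, 22), (30, 68)])
READ b @v22: history=[(2, 37), (3, 46), (4, 2), (5, 16), (11, 93), (13, 33), (15, 66), (16, 2), (17, 67), (18, 76), (19, 9), (20, 69), (21, 59), (22, 62), (25, 22), (30, 68)] -> pick v22 -> 62
READ a @v22: history=[(1, 88), (6, 45), (7, 45), (8, 6), (9, 87), (10, 44), (12, 35), (14, 76), (23, 19), (24, 50), (26, 78), (27, 84), (28, 77), (29, 65)] -> pick v14 -> 76
Read results in order: ['NONE', '88', '87', '16', '76', '16', '16', '66', '16', '16', '62', '76']
NONE count = 1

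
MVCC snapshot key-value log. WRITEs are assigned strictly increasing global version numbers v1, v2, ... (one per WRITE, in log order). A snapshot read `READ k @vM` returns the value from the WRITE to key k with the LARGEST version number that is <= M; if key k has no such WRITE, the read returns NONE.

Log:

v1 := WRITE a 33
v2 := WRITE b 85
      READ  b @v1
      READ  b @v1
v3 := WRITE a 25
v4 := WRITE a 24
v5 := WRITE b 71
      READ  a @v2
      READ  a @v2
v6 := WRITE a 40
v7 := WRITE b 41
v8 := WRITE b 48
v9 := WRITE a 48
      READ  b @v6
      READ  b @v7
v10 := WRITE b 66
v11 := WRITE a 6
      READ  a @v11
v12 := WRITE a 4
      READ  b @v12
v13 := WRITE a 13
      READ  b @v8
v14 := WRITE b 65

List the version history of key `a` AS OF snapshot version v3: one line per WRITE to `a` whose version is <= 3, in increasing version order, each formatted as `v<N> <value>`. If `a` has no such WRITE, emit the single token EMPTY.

Scan writes for key=a with version <= 3:
  v1 WRITE a 33 -> keep
  v2 WRITE b 85 -> skip
  v3 WRITE a 25 -> keep
  v4 WRITE a 24 -> drop (> snap)
  v5 WRITE b 71 -> skip
  v6 WRITE a 40 -> drop (> snap)
  v7 WRITE b 41 -> skip
  v8 WRITE b 48 -> skip
  v9 WRITE a 48 -> drop (> snap)
  v10 WRITE b 66 -> skip
  v11 WRITE a 6 -> drop (> snap)
  v12 WRITE a 4 -> drop (> snap)
  v13 WRITE a 13 -> drop (> snap)
  v14 WRITE b 65 -> skip
Collected: [(1, 33), (3, 25)]

Answer: v1 33
v3 25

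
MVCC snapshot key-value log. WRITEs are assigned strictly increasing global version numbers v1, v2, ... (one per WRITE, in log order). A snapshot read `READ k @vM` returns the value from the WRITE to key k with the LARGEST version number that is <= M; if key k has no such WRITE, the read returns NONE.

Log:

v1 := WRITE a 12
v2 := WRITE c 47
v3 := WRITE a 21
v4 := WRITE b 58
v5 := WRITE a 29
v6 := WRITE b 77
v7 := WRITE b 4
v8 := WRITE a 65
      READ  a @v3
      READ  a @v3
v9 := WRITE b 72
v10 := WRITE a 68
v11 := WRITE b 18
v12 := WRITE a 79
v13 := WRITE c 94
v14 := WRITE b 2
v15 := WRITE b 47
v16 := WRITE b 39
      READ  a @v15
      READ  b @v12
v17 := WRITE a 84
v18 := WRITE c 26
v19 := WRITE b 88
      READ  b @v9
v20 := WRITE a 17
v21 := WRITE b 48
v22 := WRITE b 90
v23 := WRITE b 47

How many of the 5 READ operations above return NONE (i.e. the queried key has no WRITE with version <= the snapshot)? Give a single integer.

Answer: 0

Derivation:
v1: WRITE a=12  (a history now [(1, 12)])
v2: WRITE c=47  (c history now [(2, 47)])
v3: WRITE a=21  (a history now [(1, 12), (3, 21)])
v4: WRITE b=58  (b history now [(4, 58)])
v5: WRITE a=29  (a history now [(1, 12), (3, 21), (5, 29)])
v6: WRITE b=77  (b history now [(4, 58), (6, 77)])
v7: WRITE b=4  (b history now [(4, 58), (6, 77), (7, 4)])
v8: WRITE a=65  (a history now [(1, 12), (3, 21), (5, 29), (8, 65)])
READ a @v3: history=[(1, 12), (3, 21), (5, 29), (8, 65)] -> pick v3 -> 21
READ a @v3: history=[(1, 12), (3, 21), (5, 29), (8, 65)] -> pick v3 -> 21
v9: WRITE b=72  (b history now [(4, 58), (6, 77), (7, 4), (9, 72)])
v10: WRITE a=68  (a history now [(1, 12), (3, 21), (5, 29), (8, 65), (10, 68)])
v11: WRITE b=18  (b history now [(4, 58), (6, 77), (7, 4), (9, 72), (11, 18)])
v12: WRITE a=79  (a history now [(1, 12), (3, 21), (5, 29), (8, 65), (10, 68), (12, 79)])
v13: WRITE c=94  (c history now [(2, 47), (13, 94)])
v14: WRITE b=2  (b history now [(4, 58), (6, 77), (7, 4), (9, 72), (11, 18), (14, 2)])
v15: WRITE b=47  (b history now [(4, 58), (6, 77), (7, 4), (9, 72), (11, 18), (14, 2), (15, 47)])
v16: WRITE b=39  (b history now [(4, 58), (6, 77), (7, 4), (9, 72), (11, 18), (14, 2), (15, 47), (16, 39)])
READ a @v15: history=[(1, 12), (3, 21), (5, 29), (8, 65), (10, 68), (12, 79)] -> pick v12 -> 79
READ b @v12: history=[(4, 58), (6, 77), (7, 4), (9, 72), (11, 18), (14, 2), (15, 47), (16, 39)] -> pick v11 -> 18
v17: WRITE a=84  (a history now [(1, 12), (3, 21), (5, 29), (8, 65), (10, 68), (12, 79), (17, 84)])
v18: WRITE c=26  (c history now [(2, 47), (13, 94), (18, 26)])
v19: WRITE b=88  (b history now [(4, 58), (6, 77), (7, 4), (9, 72), (11, 18), (14, 2), (15, 47), (16, 39), (19, 88)])
READ b @v9: history=[(4, 58), (6, 77), (7, 4), (9, 72), (11, 18), (14, 2), (15, 47), (16, 39), (19, 88)] -> pick v9 -> 72
v20: WRITE a=17  (a history now [(1, 12), (3, 21), (5, 29), (8, 65), (10, 68), (12, 79), (17, 84), (20, 17)])
v21: WRITE b=48  (b history now [(4, 58), (6, 77), (7, 4), (9, 72), (11, 18), (14, 2), (15, 47), (16, 39), (19, 88), (21, 48)])
v22: WRITE b=90  (b history now [(4, 58), (6, 77), (7, 4), (9, 72), (11, 18), (14, 2), (15, 47), (16, 39), (19, 88), (21, 48), (22, 90)])
v23: WRITE b=47  (b history now [(4, 58), (6, 77), (7, 4), (9, 72), (11, 18), (14, 2), (15, 47), (16, 39), (19, 88), (21, 48), (22, 90), (23, 47)])
Read results in order: ['21', '21', '79', '18', '72']
NONE count = 0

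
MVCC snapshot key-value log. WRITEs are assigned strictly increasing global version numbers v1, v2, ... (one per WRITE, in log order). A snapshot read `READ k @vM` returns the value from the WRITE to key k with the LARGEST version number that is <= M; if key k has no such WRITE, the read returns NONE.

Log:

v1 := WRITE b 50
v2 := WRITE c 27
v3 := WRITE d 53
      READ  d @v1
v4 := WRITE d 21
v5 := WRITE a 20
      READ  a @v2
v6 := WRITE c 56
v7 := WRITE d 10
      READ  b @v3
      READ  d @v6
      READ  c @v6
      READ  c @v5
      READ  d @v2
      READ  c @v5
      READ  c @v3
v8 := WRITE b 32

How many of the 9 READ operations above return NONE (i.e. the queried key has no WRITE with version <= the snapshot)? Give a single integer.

v1: WRITE b=50  (b history now [(1, 50)])
v2: WRITE c=27  (c history now [(2, 27)])
v3: WRITE d=53  (d history now [(3, 53)])
READ d @v1: history=[(3, 53)] -> no version <= 1 -> NONE
v4: WRITE d=21  (d history now [(3, 53), (4, 21)])
v5: WRITE a=20  (a history now [(5, 20)])
READ a @v2: history=[(5, 20)] -> no version <= 2 -> NONE
v6: WRITE c=56  (c history now [(2, 27), (6, 56)])
v7: WRITE d=10  (d history now [(3, 53), (4, 21), (7, 10)])
READ b @v3: history=[(1, 50)] -> pick v1 -> 50
READ d @v6: history=[(3, 53), (4, 21), (7, 10)] -> pick v4 -> 21
READ c @v6: history=[(2, 27), (6, 56)] -> pick v6 -> 56
READ c @v5: history=[(2, 27), (6, 56)] -> pick v2 -> 27
READ d @v2: history=[(3, 53), (4, 21), (7, 10)] -> no version <= 2 -> NONE
READ c @v5: history=[(2, 27), (6, 56)] -> pick v2 -> 27
READ c @v3: history=[(2, 27), (6, 56)] -> pick v2 -> 27
v8: WRITE b=32  (b history now [(1, 50), (8, 32)])
Read results in order: ['NONE', 'NONE', '50', '21', '56', '27', 'NONE', '27', '27']
NONE count = 3

Answer: 3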